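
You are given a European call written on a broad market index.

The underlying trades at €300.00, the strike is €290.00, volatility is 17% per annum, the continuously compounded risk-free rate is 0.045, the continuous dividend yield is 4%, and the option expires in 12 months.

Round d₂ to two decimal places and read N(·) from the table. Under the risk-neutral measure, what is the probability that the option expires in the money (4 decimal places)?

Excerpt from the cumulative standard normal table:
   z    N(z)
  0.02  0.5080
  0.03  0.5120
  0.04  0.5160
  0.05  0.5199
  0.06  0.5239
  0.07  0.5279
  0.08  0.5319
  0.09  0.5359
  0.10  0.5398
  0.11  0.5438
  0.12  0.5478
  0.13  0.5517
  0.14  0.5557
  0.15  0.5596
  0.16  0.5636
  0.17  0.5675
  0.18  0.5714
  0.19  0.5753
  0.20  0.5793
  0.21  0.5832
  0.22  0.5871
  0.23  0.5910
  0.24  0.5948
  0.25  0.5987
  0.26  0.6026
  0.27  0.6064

σ√T = 0.17 × 1.0000 = 0.1700
ln(S/K) + (r − q + σ²/2)T = ln(300/290) + (0.045 − 0.04 + 0.17²/2)·1 = 0.0339 + 0.0195 = 0.0534
d₁ = 0.0534 / 0.1700 = 0.3138 which rounds to 0.31
d₂ = d₁ − σ√T = 0.3138 − 0.1700 = 0.1438 which rounds to 0.14
Pr(exercise) under Q = N(d₂) = 0.5557

0.5557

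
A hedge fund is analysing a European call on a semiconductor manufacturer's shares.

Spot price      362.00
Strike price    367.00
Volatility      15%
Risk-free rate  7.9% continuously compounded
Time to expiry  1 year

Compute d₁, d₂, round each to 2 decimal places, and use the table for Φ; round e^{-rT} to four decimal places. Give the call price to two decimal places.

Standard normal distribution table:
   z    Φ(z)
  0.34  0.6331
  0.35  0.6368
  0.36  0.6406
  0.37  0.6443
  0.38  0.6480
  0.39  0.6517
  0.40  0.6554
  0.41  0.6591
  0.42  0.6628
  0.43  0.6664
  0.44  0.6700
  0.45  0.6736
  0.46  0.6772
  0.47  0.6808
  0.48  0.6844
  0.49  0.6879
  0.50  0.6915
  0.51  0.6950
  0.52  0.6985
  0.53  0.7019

σ√T = 0.15·√1 = 0.1500
d₁ = [ln(362/367) + (0.079 + 0.15²/2)·1] / 0.1500 = [-0.0137 + 0.0902] / 0.1500 = 0.5102 which rounds to 0.51
d₂ = d₁ − σ√T = 0.5102 − 0.1500 = 0.3602 which rounds to 0.36
exp(−rT) = exp(−0.079·1) = 0.9240
N(d₁) = N(0.51) = 0.6950;  N(d₂) = N(0.36) = 0.6406
C = 362·0.6950 − 367·0.9240·0.6406 = 251.5900 − 217.2326 = 34.3574

34.36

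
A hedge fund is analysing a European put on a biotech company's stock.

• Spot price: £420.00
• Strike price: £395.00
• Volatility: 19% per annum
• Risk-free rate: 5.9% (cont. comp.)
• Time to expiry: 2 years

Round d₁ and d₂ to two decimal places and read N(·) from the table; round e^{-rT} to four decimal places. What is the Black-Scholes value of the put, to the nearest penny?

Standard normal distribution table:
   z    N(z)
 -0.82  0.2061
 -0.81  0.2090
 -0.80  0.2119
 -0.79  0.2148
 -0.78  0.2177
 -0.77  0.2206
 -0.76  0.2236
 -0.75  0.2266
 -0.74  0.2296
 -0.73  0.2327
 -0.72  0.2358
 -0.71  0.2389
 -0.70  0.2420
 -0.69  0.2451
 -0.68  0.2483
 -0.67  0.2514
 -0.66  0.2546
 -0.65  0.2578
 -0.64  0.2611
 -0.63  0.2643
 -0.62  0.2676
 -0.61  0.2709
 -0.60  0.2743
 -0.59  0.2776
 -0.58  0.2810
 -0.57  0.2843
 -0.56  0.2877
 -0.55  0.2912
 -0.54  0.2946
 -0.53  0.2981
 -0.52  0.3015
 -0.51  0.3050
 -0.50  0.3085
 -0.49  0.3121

£15.65

σ√T = 0.19 × 1.4142 = 0.2687
d₁ = [ln(420/395) + (0.059 + 0.19²/2)·2] / 0.2687 = [0.0614 + 0.1541] / 0.2687 = 0.8019 ≈ 0.80
d₂ = d₁ − σ√T = 0.8019 − 0.2687 = 0.5332 ≈ 0.53
e^(−rT) = e^(−0.059·2) = 0.8887
N(−d₂) = N(-0.53) = 0.2981;  N(−d₁) = N(-0.80) = 0.2119
P = 395·0.8887·0.2981 − 420·0.2119 = 104.6440 − 88.9980 = 15.6460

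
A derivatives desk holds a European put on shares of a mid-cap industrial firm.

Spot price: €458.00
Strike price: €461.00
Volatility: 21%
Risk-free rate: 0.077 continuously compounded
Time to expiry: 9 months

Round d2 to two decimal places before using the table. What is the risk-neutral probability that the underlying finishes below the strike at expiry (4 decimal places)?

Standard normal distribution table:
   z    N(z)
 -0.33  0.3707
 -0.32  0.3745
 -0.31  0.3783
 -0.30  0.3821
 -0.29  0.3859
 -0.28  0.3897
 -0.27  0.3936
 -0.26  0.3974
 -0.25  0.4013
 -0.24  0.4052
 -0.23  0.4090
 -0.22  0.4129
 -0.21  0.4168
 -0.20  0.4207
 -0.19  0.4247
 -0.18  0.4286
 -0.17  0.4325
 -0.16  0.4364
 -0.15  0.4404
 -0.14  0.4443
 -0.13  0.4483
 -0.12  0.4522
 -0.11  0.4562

σ√T = 0.21 × 0.8660 = 0.1819
ln(S/K) + (r + σ²/2)T = ln(458/461) + (0.077 + 0.21²/2)·0.75 = -0.0065 + 0.0743 = 0.0678
d₁ = 0.0678 / 0.1819 = 0.3726 ≈ 0.37
d₂ = d₁ − σ√T = 0.3726 − 0.1819 = 0.1907 ≈ 0.19
Risk-neutral Pr[S_T < K] = N(−d₂) = N(-0.19) = 0.4247

0.4247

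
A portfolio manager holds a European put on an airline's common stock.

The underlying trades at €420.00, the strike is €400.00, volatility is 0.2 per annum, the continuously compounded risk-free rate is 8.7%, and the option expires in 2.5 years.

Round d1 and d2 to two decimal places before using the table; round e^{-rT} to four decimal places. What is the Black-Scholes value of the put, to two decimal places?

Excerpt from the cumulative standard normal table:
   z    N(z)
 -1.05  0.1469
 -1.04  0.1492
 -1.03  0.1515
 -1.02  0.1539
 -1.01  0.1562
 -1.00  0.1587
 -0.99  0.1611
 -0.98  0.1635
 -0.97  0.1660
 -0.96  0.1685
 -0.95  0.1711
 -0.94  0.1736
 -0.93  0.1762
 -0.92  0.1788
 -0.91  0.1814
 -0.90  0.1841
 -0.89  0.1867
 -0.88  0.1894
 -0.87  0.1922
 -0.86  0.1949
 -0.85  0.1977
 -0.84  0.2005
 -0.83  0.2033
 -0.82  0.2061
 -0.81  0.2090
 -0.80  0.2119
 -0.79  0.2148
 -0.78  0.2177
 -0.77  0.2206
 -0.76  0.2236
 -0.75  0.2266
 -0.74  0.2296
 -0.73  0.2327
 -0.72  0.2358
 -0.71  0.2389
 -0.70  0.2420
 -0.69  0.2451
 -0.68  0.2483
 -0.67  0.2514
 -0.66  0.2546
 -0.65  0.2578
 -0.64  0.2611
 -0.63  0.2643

€13.25

σ√T = 0.2 × 1.5811 = 0.3162
ln(S/K) + (r + σ²/2)T = ln(420/400) + (0.087 + 0.2²/2)·2.5 = 0.0488 + 0.2675 = 0.3163
d₁ = 0.3163 / 0.3162 = 1.0002 ⇒ 1.00
d₂ = d₁ − σ√T = 1.0002 − 0.3162 = 0.6840 ⇒ 0.68
exp(−rT) = exp(−0.087·2.5) = 0.8045
N(−d₂) = N(-0.68) = 0.2483;  N(−d₁) = N(-1.00) = 0.1587
P = 400·0.8045·0.2483 − 420·0.1587 = 79.9029 − 66.6540 = 13.2489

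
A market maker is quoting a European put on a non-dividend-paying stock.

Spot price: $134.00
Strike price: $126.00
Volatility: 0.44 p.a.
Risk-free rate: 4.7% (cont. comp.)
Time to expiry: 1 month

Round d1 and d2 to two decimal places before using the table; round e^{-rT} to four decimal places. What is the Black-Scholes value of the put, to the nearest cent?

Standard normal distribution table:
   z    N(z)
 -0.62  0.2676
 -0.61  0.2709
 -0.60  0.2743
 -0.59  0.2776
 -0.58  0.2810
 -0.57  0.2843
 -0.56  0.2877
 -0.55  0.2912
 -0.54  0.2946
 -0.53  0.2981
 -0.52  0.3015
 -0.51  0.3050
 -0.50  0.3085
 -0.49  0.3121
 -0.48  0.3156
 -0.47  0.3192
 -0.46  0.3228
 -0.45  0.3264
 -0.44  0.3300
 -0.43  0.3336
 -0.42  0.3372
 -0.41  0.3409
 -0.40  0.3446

$3.31

σ√T = 0.44 × 0.2887 = 0.1270
d₁ = [ln(134/126) + (0.047 + 0.44²/2)·0.08333] / 0.1270 = [0.0616 + 0.0120] / 0.1270 = 0.5790 ⇒ 0.58
d₂ = d₁ − σ√T = 0.5790 − 0.1270 = 0.4520 ⇒ 0.45
exp(−rT) = exp(−0.047·0.08333) = 0.9961
N(−d₂) = N(-0.45) = 0.3264;  N(−d₁) = N(-0.58) = 0.2810
P = 126·0.9961·0.3264 − 134·0.2810 = 40.9660 − 37.6540 = 3.3120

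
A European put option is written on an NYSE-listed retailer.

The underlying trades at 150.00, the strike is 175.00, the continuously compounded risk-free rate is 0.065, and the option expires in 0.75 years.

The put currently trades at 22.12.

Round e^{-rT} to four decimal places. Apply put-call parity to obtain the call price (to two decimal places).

exp(−rT) = exp(−0.065·0.75) = 0.9524
Put-call parity: C − P = S − K·e^(−rT) = 150 − 175·0.9524 = 150 − 166.6700 = -16.6700
C = P + (C − P) = 22.12 + (-16.6700) = 5.4500

5.45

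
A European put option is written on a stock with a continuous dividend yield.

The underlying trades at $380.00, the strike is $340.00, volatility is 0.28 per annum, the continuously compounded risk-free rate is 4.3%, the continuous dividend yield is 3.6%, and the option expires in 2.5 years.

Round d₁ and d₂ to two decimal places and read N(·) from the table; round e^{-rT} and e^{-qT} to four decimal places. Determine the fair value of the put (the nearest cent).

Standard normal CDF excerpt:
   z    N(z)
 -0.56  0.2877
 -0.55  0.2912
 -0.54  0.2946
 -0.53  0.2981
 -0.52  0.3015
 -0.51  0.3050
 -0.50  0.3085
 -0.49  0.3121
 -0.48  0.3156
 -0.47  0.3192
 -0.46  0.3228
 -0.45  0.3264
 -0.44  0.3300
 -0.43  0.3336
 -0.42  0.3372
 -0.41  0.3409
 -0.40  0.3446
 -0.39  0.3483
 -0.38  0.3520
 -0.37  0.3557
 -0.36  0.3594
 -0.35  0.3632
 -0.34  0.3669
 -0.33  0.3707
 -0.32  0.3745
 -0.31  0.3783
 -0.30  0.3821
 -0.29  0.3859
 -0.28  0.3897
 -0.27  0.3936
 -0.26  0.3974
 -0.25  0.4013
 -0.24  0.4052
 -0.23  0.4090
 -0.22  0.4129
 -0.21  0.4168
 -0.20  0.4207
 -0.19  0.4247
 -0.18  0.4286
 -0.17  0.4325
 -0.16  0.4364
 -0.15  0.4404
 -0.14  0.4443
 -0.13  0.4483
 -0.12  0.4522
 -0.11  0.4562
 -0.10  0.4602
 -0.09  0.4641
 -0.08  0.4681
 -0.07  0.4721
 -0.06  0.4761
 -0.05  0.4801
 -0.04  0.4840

$38.24

σ√T = 0.28·√2.5 = 0.4427
d₁ = [ln(380/340) + (0.043 − 0.036 + 0.28²/2)·2.5] / 0.4427 = [0.1112 + 0.1155] / 0.4427 = 0.5121 → 0.51
d₂ = d₁ − σ√T = 0.5121 − 0.4427 = 0.0694 → 0.07
e^(−qT) = e^(−0.036·2.5) = 0.9139;  e^(−rT) = e^(−0.043·2.5) = 0.8981
P = 340·0.8981·N(-0.07) − 380·0.9139·N(-0.51) = 340·0.8981·0.4721 − 380·0.9139·0.3050 = 144.1576 − 105.9210 = 38.2366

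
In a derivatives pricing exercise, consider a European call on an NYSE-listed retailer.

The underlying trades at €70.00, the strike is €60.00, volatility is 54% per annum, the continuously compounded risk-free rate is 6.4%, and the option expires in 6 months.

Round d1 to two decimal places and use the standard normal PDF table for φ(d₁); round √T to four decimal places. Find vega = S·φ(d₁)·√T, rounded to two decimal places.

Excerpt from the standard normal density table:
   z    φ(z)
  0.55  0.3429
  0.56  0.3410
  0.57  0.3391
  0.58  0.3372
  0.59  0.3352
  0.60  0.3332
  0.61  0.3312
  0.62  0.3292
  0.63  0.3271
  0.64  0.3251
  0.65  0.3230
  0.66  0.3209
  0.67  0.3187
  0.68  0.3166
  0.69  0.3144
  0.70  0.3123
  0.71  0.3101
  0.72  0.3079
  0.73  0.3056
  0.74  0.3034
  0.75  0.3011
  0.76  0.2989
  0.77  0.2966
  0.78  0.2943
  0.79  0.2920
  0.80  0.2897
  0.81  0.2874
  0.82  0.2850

15.67

σ√T = 0.54·√0.5 = 0.3818
d₁ = [ln(70/60) + (0.064 + 0.54²/2)·0.5] / 0.3818 = [0.1542 + 0.1049] / 0.3818 = 0.6784 → 0.68
√T = √0.5 = 0.7071
φ(d₁) = φ(0.68) = 0.3166
vega = S·φ(d₁)·√T = 70·0.3166·0.7071 = 15.6708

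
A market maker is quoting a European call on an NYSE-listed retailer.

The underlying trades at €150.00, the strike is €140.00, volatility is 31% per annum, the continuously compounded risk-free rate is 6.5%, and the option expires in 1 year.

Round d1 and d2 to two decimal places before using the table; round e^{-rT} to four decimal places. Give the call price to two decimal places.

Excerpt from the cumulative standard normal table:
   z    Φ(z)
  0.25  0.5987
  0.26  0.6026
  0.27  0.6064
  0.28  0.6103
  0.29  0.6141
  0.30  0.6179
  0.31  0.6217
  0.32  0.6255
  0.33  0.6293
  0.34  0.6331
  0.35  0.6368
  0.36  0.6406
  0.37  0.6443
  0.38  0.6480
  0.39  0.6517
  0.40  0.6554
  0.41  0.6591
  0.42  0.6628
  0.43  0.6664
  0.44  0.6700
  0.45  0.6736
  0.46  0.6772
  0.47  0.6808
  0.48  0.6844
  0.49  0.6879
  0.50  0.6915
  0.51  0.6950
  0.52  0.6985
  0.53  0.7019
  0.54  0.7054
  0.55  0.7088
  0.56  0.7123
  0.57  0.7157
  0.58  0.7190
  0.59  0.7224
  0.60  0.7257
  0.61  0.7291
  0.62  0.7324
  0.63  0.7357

σ√T = 0.31·√1 = 0.3100
d₁ = [ln(150/140) + (0.065 + 0.31²/2)·1] / 0.3100 = [0.0690 + 0.1131] / 0.3100 = 0.5872 ≈ 0.59
d₂ = d₁ − σ√T = 0.5872 − 0.3100 = 0.2772 ≈ 0.28
exp(−rT) = exp(−0.065·1) = 0.9371
C = 150·N(0.59) − 140·0.9371·N(0.28) = 150·0.7224 − 140·0.9371·0.6103 = 108.3600 − 80.0677 = 28.2923

€28.29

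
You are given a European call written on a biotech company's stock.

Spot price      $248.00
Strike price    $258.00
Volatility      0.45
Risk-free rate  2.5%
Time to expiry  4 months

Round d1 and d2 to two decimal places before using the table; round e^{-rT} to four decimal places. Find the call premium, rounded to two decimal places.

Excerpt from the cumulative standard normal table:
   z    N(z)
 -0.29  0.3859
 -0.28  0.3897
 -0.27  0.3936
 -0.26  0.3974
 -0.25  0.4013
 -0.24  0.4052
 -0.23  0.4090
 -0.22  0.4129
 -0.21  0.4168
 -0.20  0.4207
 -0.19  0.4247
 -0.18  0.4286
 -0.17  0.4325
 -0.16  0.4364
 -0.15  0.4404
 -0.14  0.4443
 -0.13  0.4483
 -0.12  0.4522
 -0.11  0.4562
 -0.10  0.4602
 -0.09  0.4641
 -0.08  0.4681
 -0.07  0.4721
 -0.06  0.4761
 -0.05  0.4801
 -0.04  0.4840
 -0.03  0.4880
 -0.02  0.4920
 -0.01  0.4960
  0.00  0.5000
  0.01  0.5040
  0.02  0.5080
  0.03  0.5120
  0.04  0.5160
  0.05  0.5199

$22.32

T = 0.3333;  σ√T = 0.2598
d₁ = [ln(248/258) + (0.025 + 0.45²/2)·0.3333] / 0.2598 = [-0.0395 + 0.0421] / 0.2598 = 0.0098 ≈ 0.01
d₂ = d₁ − σ√T = 0.0098 − 0.2598 = -0.2500 ≈ -0.25
exp(−rT) = exp(−0.025·0.3333) = 0.9917
N(d₁) = N(0.01) = 0.5040;  N(d₂) = N(-0.25) = 0.4013
C = 248·0.5040 − 258·0.9917·0.4013 = 124.9920 − 102.6761 = 22.3159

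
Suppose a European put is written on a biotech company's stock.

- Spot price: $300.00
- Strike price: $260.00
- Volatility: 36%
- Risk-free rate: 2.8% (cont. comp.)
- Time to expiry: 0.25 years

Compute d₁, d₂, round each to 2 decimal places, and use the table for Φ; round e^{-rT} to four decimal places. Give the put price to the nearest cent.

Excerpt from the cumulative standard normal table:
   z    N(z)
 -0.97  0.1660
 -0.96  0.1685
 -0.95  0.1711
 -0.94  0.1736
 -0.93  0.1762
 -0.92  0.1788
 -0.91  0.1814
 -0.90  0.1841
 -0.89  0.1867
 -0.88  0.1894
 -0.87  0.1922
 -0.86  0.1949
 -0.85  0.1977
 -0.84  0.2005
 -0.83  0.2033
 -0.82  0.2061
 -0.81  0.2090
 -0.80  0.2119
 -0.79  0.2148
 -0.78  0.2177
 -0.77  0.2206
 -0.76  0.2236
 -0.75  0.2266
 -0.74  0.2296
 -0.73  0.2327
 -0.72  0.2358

$5.64

T = 0.25;  σ√T = 0.1800
d₁ = [ln(300/260) + (0.028 + 0.36²/2)·0.25] / 0.1800 = [0.1431 + 0.0232] / 0.1800 = 0.9239 which rounds to 0.92
d₂ = d₁ − σ√T = 0.9239 − 0.1800 = 0.7439 which rounds to 0.74
exp(−rT) = exp(−0.028·0.25) = 0.9930
P = 260·0.9930·N(-0.74) − 300·N(-0.92) = 260·0.9930·0.2296 − 300·0.1788 = 59.2781 − 53.6400 = 5.6381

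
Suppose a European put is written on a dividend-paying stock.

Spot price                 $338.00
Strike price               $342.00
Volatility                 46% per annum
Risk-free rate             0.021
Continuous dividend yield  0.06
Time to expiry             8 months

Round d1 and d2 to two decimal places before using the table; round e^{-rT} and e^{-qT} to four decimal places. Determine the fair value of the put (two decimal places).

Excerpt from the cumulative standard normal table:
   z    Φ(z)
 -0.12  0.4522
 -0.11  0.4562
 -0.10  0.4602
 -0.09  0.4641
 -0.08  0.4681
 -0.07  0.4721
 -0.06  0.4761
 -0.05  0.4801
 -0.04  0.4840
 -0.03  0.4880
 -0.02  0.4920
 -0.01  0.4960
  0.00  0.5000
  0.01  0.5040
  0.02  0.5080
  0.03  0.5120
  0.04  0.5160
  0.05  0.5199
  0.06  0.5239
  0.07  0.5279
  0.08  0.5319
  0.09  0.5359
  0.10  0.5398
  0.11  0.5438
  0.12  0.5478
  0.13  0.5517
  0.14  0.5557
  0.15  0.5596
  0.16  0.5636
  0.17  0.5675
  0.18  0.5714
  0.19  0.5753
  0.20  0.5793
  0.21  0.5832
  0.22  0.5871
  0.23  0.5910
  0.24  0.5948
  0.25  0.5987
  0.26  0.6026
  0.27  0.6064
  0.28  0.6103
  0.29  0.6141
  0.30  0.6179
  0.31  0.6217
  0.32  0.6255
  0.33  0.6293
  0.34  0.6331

T = 0.6667;  σ√T = 0.3756
d₁ = [ln(338/342) + (0.021 − 0.06 + ½·0.46²)·0.6667] / (σ√T) = (-0.0118 + 0.0445) / 0.3756 = 0.0872 ≈ 0.09
d₂ = 0.0872 − 0.3756 = -0.2883 ≈ -0.29
e^(−qT) = e^(−0.06·0.6667) = 0.9608;  e^(−rT) = e^(−0.021·0.6667) = 0.9861
N(−d₂) = N(0.29) = 0.6141;  N(−d₁) = N(-0.09) = 0.4641
P = 342·0.9861·0.6141 − 338·0.9608·0.4641 = 207.1029 − 150.7167 = 56.3862

$56.39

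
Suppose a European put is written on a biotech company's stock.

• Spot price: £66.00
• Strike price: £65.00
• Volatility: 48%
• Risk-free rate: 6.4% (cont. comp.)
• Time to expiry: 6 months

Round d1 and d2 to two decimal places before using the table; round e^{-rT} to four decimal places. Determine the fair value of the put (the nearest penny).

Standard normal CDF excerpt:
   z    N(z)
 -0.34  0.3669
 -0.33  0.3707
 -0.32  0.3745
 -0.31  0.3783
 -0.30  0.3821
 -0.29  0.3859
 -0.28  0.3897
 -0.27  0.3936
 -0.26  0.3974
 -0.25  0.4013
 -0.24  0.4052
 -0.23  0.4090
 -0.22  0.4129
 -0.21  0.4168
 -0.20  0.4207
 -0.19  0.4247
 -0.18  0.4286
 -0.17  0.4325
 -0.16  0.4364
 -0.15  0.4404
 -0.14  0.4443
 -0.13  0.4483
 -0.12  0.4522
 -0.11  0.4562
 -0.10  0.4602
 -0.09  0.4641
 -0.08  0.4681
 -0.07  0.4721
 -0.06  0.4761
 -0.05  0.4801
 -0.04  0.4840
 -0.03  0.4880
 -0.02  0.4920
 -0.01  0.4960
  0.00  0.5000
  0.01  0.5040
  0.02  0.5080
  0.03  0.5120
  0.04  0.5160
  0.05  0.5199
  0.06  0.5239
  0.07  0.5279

T = 0.5;  σ√T = 0.3394
ln(S/K) + (r + σ²/2)T = ln(66/65) + (0.064 + 0.48²/2)·0.5 = 0.0153 + 0.0896 = 0.1049
d₁ = 0.1049 / 0.3394 = 0.3090 which rounds to 0.31
d₂ = d₁ − σ√T = 0.3090 − 0.3394 = -0.0304 which rounds to -0.03
e^(−rT) = e^(−0.064·0.5) = 0.9685
P = 65·0.9685·N(0.03) − 66·N(-0.31) = 65·0.9685·0.5120 − 66·0.3783 = 32.2317 − 24.9678 = 7.2639

£7.26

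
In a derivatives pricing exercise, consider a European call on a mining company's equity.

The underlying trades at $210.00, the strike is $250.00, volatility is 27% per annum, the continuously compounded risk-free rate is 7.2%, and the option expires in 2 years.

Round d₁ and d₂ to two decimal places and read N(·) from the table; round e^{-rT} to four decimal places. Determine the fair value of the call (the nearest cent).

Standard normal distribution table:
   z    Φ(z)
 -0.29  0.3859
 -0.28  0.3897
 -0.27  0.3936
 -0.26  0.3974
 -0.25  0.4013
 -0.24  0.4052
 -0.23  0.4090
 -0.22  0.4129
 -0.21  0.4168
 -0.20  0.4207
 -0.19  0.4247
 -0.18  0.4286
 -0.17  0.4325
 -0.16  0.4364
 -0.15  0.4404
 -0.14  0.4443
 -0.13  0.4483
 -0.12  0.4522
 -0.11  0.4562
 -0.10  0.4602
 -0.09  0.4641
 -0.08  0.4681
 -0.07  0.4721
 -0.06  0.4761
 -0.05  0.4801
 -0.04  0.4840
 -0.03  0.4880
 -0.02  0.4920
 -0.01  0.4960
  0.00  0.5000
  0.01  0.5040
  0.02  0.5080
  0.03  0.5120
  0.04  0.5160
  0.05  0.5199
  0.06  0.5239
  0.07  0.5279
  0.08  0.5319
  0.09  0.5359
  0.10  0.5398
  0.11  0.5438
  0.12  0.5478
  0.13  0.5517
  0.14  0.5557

σ√T = 0.27 × 1.4142 = 0.3818
ln(S/K) + (r + σ²/2)T = ln(210/250) + (0.072 + 0.27²/2)·2 = -0.1744 + 0.2169 = 0.0425
d₁ = 0.0425 / 0.3818 = 0.1114 → 0.11
d₂ = d₁ − σ√T = 0.1114 − 0.3818 = -0.2704 → -0.27
e^(−rT) = e^(−0.072·2) = 0.8659
C = 210·N(0.11) − 250·0.8659·N(-0.27) = 210·0.5438 − 250·0.8659·0.3936 = 114.1980 − 85.2046 = 28.9934

$28.99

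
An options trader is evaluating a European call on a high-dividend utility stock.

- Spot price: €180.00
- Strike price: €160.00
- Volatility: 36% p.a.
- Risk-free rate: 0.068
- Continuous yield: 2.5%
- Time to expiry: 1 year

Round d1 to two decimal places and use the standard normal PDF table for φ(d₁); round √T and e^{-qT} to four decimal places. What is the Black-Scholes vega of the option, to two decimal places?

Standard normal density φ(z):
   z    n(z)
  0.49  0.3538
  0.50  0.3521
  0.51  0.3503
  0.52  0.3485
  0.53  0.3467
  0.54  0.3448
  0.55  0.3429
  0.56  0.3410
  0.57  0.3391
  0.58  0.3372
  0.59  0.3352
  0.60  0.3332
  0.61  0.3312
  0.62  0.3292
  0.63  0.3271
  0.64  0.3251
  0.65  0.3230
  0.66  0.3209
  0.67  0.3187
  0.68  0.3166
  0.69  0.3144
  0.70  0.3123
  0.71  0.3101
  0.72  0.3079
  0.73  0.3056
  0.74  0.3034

σ√T = 0.36·√1 = 0.3600
d₁ = [ln(180/160) + (0.068 − 0.025 + 0.36²/2)·1] / 0.3600 = [0.1178 + 0.1078] / 0.3600 = 0.6266 ⇒ 0.63
√T = √1 = 1.0000
φ(d₁) = φ(0.63) = 0.3271
e^(−qT) = e^(−0.025·1) = 0.9753
vega = S·e^(−qT)·φ(d₁)·√T = 180·0.9753·0.3271·1.0000 = 57.4237

57.42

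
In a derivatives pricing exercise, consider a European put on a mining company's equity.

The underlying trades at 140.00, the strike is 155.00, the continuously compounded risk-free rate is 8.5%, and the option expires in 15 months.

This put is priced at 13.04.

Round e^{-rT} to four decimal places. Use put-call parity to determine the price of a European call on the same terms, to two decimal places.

exp(−rT) = exp(−0.085·1.25) = 0.8992
Put-call parity: C − P = S − K·e^(−rT) = 140 − 155·0.8992 = 140 − 139.3760 = 0.6240
C = P + (C − P) = 13.04 + (0.6240) = 13.6640

13.66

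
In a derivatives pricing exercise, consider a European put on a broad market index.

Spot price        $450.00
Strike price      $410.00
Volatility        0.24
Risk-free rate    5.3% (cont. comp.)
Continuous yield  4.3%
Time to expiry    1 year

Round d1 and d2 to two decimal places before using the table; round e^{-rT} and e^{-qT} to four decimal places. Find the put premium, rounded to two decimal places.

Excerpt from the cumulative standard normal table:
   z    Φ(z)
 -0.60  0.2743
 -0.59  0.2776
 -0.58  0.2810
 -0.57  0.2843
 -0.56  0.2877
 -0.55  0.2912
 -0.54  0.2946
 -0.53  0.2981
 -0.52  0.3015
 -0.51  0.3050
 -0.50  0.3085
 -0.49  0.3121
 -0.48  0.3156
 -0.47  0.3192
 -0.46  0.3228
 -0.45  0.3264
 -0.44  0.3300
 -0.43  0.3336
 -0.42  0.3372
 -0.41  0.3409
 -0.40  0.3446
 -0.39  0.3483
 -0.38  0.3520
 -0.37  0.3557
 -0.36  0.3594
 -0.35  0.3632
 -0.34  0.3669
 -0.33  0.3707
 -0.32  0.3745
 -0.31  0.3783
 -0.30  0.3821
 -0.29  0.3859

$21.58

σ√T = 0.24 × 1.0000 = 0.2400
ln(S/K) + (r − q + σ²/2)T = ln(450/410) + (0.053 − 0.043 + 0.24²/2)·1 = 0.0931 + 0.0388 = 0.1319
d₁ = 0.1319 / 0.2400 = 0.5495 ⇒ 0.55
d₂ = d₁ − σ√T = 0.5495 − 0.2400 = 0.3095 ⇒ 0.31
e^(−qT) = e^(−0.043·1) = 0.9579;  e^(−rT) = e^(−0.053·1) = 0.9484
N(−d₂) = N(-0.31) = 0.3783;  N(−d₁) = N(-0.55) = 0.2912
P = 410·0.9484·0.3783 − 450·0.9579·0.2912 = 147.0997 − 125.5232 = 21.5765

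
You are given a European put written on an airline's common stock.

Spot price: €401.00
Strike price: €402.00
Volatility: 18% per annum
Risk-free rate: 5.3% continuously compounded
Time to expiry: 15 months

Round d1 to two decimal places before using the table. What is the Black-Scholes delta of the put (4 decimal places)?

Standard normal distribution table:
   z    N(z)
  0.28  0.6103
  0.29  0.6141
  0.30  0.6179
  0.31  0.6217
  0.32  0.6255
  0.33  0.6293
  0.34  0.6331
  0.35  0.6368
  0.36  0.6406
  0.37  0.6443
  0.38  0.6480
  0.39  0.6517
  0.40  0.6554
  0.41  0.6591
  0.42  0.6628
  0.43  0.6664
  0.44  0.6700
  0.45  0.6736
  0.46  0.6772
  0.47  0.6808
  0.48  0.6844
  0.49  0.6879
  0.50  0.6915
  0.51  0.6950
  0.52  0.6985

-0.3372

σ√T = 0.18·√1.25 = 0.2012
d₁ = [ln(401/402) + (0.053 + 0.18²/2)·1.25] / 0.2012 = [-0.0025 + 0.0865] / 0.2012 = 0.4174 → 0.42
N(d₁) = N(0.42) = 0.6628
Δ_put = N(d₁) − 1 = 0.6628 − 1 = -0.3372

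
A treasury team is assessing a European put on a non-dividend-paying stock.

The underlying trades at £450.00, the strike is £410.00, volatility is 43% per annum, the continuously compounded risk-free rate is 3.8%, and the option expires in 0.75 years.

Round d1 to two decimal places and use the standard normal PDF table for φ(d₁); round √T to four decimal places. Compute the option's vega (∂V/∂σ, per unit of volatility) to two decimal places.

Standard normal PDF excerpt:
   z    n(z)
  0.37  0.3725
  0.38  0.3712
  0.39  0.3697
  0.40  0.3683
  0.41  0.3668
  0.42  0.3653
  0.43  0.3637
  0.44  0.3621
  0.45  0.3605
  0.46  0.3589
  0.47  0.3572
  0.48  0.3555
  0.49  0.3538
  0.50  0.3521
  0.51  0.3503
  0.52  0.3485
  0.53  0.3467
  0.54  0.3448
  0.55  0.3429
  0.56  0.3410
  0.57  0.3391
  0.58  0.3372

136.51

σ√T = 0.43·√0.75 = 0.3724
d₁ = [ln(450/410) + (0.038 + ½·0.43²)·0.75] / (σ√T) = (0.0931 + 0.0978) / 0.3724 = 0.5127 ⇒ 0.51
√T = √0.75 = 0.8660
φ(d₁) = φ(0.51) = 0.3503
vega = S·φ(d₁)·√T = 450·0.3503·0.8660 = 136.5119
(Call and put vega coincide under Black-Scholes.)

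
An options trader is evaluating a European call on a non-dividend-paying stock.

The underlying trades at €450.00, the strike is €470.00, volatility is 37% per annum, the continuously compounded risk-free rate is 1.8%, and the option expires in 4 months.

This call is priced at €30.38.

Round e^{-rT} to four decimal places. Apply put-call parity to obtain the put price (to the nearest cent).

e^(−rT) = e^(−0.018·0.3333) = 0.9940
Put-call parity: C − P = S − K·e^(−rT) = 450 − 470·0.9940 = 450 − 467.1800 = -17.1800
P = C − (C − P) = 30.38 − (-17.1800) = 47.5600

€47.56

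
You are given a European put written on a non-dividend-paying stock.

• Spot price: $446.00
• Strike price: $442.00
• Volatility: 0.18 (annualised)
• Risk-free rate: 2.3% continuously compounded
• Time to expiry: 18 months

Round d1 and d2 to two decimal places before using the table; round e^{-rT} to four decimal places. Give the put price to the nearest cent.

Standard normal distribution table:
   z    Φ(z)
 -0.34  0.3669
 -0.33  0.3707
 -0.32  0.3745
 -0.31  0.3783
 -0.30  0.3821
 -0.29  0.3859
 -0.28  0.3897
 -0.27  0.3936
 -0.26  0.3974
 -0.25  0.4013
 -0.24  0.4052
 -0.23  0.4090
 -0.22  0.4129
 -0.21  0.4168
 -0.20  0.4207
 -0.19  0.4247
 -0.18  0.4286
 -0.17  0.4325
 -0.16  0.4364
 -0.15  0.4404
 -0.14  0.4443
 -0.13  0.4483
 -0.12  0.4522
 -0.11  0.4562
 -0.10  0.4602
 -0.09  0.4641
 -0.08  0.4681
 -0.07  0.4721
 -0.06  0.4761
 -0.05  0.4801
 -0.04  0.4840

$29.46

T = 1.5;  σ√T = 0.2205
d₁ = [ln(446/442) + (0.023 + ½·0.18²)·1.5] / (σ√T) = (0.0090 + 0.0588) / 0.2205 = 0.3076 which rounds to 0.31
d₂ = 0.3076 − 0.2205 = 0.0871 which rounds to 0.09
e^(−rT) = e^(−0.023·1.5) = 0.9661
P = 442·0.9661·N(-0.09) − 446·N(-0.31) = 442·0.9661·0.4641 − 446·0.3783 = 198.1782 − 168.7218 = 29.4564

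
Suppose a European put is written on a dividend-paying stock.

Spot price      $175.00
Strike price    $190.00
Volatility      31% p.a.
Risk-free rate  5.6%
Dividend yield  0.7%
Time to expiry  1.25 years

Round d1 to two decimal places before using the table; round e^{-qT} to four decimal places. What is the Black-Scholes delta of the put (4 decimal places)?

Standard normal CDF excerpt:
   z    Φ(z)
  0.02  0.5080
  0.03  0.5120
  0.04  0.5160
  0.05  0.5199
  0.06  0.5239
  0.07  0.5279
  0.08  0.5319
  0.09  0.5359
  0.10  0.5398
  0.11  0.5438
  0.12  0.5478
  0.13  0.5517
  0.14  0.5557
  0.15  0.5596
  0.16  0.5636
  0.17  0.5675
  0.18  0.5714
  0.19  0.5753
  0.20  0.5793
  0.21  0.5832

-0.4522

σ√T = 0.31 × 1.1180 = 0.3466
d₁ = [ln(175/190) + (0.056 − 0.007 + ½·0.31²)·1.25] / (σ√T) = (-0.0822 + 0.1213) / 0.3466 = 0.1127 ≈ 0.11
N(d₁) = N(0.11) = 0.5438
Δ_put = e^(−qT)·(N(d₁) − 1) = 0.9913·(0.5438 − 1) = -0.4522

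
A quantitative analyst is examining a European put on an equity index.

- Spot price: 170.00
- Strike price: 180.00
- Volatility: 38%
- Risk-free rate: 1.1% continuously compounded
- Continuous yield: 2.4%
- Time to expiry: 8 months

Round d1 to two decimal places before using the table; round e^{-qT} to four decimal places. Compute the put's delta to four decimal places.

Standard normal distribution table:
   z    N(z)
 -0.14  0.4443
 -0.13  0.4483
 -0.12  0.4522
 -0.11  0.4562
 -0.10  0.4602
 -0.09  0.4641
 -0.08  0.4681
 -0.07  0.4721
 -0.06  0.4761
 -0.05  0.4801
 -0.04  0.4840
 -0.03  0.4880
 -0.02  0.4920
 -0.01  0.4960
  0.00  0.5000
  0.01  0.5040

σ√T = 0.38·√0.6667 = 0.3103
d₁ = [ln(170/180) + (0.011 − 0.024 + 0.38²/2)·0.6667] / 0.3103 = [-0.0572 + 0.0395] / 0.3103 = -0.0570 → -0.06
N(d₁) = N(-0.06) = 0.4761
Δ_put = exp(−qT)·(N(d₁) − 1) = 0.9841·(0.4761 − 1) = -0.5156

-0.5156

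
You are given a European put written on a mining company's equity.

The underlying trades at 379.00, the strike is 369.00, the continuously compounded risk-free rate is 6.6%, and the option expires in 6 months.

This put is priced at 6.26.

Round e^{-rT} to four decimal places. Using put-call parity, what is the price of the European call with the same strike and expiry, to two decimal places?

28.25

exp(−rT) = exp(−0.066·0.5) = 0.9675
Put-call parity: C − P = S − K·e^(−rT) = 379 − 369·0.9675 = 379 − 357.0075 = 21.9925
C = P + (C − P) = 6.26 + (21.9925) = 28.2525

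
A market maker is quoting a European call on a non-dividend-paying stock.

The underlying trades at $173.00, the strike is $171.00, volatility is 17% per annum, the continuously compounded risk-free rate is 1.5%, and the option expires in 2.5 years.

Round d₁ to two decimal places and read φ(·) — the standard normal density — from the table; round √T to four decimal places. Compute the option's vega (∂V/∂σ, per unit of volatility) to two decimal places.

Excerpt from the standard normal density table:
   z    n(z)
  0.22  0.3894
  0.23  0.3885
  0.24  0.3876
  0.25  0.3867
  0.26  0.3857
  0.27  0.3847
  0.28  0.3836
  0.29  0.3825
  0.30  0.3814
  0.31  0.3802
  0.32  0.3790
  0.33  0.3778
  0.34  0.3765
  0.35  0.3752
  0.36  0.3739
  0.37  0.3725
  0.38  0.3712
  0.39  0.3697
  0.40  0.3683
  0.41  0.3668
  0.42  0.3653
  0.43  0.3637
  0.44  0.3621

103.67

σ√T = 0.17 × 1.5811 = 0.2688
ln(S/K) + (r + σ²/2)T = ln(173/171) + (0.015 + 0.17²/2)·2.5 = 0.0116 + 0.0736 = 0.0853
d₁ = 0.0853 / 0.2688 = 0.3172 ≈ 0.32
√T = √2.5 = 1.5811
φ(d₁) = φ(0.32) = 0.3790
vega = S·φ(d₁)·√T = 173·0.3790·1.5811 = 103.6680
(Vega is the same for a European call and put with the same parameters.)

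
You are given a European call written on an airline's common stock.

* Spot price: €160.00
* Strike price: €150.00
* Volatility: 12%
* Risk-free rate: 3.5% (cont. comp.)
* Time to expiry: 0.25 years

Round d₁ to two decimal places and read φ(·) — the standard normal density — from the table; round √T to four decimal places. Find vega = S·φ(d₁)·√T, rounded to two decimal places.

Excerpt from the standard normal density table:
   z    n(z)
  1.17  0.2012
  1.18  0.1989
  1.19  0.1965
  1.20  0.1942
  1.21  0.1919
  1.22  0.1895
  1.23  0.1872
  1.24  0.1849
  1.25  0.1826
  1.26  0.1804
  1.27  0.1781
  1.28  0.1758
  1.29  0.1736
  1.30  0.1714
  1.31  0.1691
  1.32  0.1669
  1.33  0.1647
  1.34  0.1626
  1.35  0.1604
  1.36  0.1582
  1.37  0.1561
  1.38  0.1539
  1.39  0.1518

14.61

σ√T = 0.12·√0.25 = 0.0600
d₁ = [ln(160/150) + (0.035 + 0.12²/2)·0.25] / 0.0600 = [0.0645 + 0.0106] / 0.0600 = 1.2515 → 1.25
√T = √0.25 = 0.5000
φ(d₁) = φ(1.25) = 0.1826
vega = S·φ(d₁)·√T = 160·0.1826·0.5000 = 14.6080
(The put has the same vega.)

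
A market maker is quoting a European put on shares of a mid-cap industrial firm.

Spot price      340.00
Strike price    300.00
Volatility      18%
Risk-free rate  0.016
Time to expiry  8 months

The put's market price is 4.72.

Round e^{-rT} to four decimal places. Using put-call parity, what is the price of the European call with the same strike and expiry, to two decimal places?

47.90

e^(−rT) = e^(−0.016·0.6667) = 0.9894
Put-call parity: C − P = S − K·e^(−rT) = 340 − 300·0.9894 = 340 − 296.8200 = 43.1800
C = P + (C − P) = 4.72 + (43.1800) = 47.9000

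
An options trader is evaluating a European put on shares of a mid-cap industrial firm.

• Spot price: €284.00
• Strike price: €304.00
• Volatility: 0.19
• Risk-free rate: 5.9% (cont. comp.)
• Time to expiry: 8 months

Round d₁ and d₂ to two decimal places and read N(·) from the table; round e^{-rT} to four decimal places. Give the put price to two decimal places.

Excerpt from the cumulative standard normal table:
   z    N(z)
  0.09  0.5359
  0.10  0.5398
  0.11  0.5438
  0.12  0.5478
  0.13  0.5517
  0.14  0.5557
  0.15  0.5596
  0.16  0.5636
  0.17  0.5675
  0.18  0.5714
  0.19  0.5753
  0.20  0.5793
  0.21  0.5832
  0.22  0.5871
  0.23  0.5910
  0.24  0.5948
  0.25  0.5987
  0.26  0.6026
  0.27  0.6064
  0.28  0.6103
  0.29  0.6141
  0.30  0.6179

T = 0.6667;  σ√T = 0.1551
d₁ = [ln(284/304) + (0.059 + 0.19²/2)·0.6667] / 0.1551 = [-0.0681 + 0.0514] / 0.1551 = -0.1076 which rounds to -0.11
d₂ = d₁ − σ√T = -0.1076 − 0.1551 = -0.2627 which rounds to -0.26
e^(−rT) = e^(−0.059·0.6667) = 0.9614
N(−d₂) = N(0.26) = 0.6026;  N(−d₁) = N(0.11) = 0.5438
P = 304·0.9614·0.6026 − 284·0.5438 = 176.1193 − 154.4392 = 21.6801

€21.68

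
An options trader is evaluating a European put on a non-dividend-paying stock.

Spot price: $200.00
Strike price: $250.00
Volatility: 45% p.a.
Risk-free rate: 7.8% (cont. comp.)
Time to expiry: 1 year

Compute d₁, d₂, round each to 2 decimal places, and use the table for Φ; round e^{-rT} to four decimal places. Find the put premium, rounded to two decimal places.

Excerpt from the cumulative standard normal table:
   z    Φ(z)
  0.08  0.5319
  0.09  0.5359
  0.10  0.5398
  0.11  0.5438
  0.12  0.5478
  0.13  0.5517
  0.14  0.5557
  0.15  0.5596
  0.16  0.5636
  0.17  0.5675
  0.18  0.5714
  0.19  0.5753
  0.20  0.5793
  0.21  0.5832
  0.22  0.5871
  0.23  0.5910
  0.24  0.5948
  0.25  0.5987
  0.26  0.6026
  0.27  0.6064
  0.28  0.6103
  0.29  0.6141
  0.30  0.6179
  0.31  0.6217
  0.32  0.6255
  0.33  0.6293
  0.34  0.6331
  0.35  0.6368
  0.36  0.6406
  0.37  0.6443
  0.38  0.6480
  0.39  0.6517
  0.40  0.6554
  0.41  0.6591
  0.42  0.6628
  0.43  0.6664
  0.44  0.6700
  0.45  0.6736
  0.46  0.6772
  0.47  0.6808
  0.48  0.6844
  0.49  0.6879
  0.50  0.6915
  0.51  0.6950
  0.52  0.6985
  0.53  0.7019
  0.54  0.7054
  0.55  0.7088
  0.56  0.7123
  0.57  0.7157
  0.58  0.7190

$55.95

T = 1;  σ√T = 0.4500
d₁ = [ln(200/250) + (0.078 + 0.45²/2)·1] / 0.4500 = [-0.2231 + 0.1793] / 0.4500 = -0.0975 ⇒ -0.10
d₂ = d₁ − σ√T = -0.0975 − 0.4500 = -0.5475 ⇒ -0.55
exp(−rT) = exp(−0.078·1) = 0.9250
N(−d₂) = N(0.55) = 0.7088;  N(−d₁) = N(0.10) = 0.5398
P = 250·0.9250·0.7088 − 200·0.5398 = 163.9100 − 107.9600 = 55.9500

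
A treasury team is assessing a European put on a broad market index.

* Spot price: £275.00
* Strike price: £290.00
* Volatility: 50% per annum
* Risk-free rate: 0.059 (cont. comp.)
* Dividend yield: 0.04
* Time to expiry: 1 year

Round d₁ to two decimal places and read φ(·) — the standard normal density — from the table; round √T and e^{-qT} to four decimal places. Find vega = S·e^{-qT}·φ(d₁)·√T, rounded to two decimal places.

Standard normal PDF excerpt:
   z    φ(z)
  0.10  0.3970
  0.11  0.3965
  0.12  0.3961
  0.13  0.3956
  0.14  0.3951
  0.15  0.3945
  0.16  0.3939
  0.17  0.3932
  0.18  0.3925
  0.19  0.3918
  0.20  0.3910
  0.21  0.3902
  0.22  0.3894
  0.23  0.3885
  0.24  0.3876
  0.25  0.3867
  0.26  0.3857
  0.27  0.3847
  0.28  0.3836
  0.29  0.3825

103.71

σ√T = 0.5·√1 = 0.5000
ln(S/K) + (r − q + σ²/2)T = ln(275/290) + (0.059 − 0.04 + 0.5²/2)·1 = -0.0531 + 0.1440 = 0.0909
d₁ = 0.0909 / 0.5000 = 0.1818 which rounds to 0.18
√T = √1 = 1.0000
φ(d₁) = φ(0.18) = 0.3925
exp(−qT) = exp(−0.04·1) = 0.9608
vega = S·exp(−qT)·φ(d₁)·√T = 275·0.9608·0.3925·1.0000 = 103.7063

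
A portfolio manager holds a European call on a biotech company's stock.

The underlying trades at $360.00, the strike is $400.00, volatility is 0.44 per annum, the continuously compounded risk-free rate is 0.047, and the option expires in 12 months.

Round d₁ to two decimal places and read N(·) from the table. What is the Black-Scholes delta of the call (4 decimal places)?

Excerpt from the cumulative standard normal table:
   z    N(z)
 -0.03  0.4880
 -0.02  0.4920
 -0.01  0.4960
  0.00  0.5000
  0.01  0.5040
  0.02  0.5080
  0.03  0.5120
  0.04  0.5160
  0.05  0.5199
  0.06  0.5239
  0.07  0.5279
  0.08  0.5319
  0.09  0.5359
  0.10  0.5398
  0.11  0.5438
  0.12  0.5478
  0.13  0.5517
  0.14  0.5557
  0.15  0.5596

σ√T = 0.44 × 1.0000 = 0.4400
d₁ = [ln(360/400) + (0.047 + 0.44²/2)·1] / 0.4400 = [-0.1054 + 0.1438] / 0.4400 = 0.0874 which rounds to 0.09
N(d₁) = N(0.09) = 0.5359
Δ_call = N(d₁) = 0.5359

0.5359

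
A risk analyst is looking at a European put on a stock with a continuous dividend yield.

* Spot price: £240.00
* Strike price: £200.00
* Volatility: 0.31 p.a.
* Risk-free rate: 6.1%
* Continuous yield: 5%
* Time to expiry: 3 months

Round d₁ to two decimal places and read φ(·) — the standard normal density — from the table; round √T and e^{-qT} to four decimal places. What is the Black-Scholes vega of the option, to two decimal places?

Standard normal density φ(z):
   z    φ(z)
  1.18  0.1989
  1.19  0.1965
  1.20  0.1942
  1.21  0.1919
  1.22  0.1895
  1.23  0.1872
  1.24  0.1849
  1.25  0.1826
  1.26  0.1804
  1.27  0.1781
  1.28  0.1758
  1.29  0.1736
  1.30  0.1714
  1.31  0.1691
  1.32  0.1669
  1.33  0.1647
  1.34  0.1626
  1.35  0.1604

21.11

T = 0.25;  σ√T = 0.1550
ln(S/K) + (r − q + σ²/2)T = ln(240/200) + (0.061 − 0.05 + 0.31²/2)·0.25 = 0.1823 + 0.0148 = 0.1971
d₁ = 0.1971 / 0.1550 = 1.2715 → 1.27
√T = √0.25 = 0.5000
φ(d₁) = φ(1.27) = 0.1781
exp(−qT) = exp(−0.05·0.25) = 0.9876
vega = S·exp(−qT)·φ(d₁)·√T = 240·0.9876·0.1781·0.5000 = 21.1070
(Vega is the same for a European call and put with the same parameters.)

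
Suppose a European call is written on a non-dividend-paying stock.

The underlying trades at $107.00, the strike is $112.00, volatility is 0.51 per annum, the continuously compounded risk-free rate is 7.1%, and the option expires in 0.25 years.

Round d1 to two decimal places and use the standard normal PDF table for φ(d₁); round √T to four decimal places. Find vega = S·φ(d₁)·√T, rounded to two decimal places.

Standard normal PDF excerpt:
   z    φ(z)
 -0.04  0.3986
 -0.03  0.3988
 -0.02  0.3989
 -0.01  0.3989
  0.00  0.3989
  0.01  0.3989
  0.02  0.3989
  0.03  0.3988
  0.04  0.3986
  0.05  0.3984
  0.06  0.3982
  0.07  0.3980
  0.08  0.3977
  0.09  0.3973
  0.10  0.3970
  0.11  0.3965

21.34

σ√T = 0.51 × 0.5000 = 0.2550
ln(S/K) + (r + σ²/2)T = ln(107/112) + (0.071 + 0.51²/2)·0.25 = -0.0457 + 0.0503 = 0.0046
d₁ = 0.0046 / 0.2550 = 0.0180 ⇒ 0.02
√T = √0.25 = 0.5000
φ(d₁) = φ(0.02) = 0.3989
vega = S·φ(d₁)·√T = 107·0.3989·0.5000 = 21.3411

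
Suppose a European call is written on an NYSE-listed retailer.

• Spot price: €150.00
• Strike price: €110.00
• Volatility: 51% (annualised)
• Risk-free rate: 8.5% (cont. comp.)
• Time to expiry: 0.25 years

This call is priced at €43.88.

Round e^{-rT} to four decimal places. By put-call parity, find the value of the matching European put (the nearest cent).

exp(−rT) = exp(−0.085·0.25) = 0.9790
Put-call parity: C − P = S − K·e^(−rT) = 150 − 110·0.9790 = 150 − 107.6900 = 42.3100
P = C − (C − P) = 43.88 − (42.3100) = 1.5700

€1.57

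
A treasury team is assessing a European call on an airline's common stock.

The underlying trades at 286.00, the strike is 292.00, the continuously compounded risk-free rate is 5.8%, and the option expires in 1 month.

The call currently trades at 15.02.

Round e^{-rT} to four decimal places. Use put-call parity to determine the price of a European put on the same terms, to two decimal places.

exp(−rT) = exp(−0.058·0.08333) = 0.9952
Put-call parity: C − P = S − K·e^(−rT) = 286 − 292·0.9952 = 286 − 290.5984 = -4.5984
P = C − (C − P) = 15.02 − (-4.5984) = 19.6184

19.62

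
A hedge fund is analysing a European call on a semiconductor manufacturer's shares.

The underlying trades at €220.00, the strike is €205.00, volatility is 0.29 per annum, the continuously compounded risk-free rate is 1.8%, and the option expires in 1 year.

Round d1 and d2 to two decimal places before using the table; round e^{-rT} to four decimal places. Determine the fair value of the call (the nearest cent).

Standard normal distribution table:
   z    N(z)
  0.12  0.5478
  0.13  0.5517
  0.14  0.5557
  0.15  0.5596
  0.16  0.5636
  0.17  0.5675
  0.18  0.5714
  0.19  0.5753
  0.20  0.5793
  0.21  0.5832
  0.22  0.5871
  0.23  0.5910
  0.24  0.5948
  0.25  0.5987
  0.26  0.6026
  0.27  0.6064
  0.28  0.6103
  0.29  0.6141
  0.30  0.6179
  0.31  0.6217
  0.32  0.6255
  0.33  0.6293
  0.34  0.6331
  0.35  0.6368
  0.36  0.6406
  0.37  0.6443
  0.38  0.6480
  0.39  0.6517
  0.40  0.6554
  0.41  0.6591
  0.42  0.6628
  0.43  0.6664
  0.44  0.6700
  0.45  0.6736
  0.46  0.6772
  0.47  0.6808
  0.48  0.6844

σ√T = 0.29·√1 = 0.2900
d₁ = [ln(220/205) + (0.018 + 0.29²/2)·1] / 0.2900 = [0.0706 + 0.0600] / 0.2900 = 0.4506 → 0.45
d₂ = d₁ − σ√T = 0.4506 − 0.2900 = 0.1606 → 0.16
e^(−rT) = e^(−0.018·1) = 0.9822
C = 220·N(0.45) − 205·0.9822·N(0.16) = 220·0.6736 − 205·0.9822·0.5636 = 148.1920 − 113.4814 = 34.7106

€34.71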